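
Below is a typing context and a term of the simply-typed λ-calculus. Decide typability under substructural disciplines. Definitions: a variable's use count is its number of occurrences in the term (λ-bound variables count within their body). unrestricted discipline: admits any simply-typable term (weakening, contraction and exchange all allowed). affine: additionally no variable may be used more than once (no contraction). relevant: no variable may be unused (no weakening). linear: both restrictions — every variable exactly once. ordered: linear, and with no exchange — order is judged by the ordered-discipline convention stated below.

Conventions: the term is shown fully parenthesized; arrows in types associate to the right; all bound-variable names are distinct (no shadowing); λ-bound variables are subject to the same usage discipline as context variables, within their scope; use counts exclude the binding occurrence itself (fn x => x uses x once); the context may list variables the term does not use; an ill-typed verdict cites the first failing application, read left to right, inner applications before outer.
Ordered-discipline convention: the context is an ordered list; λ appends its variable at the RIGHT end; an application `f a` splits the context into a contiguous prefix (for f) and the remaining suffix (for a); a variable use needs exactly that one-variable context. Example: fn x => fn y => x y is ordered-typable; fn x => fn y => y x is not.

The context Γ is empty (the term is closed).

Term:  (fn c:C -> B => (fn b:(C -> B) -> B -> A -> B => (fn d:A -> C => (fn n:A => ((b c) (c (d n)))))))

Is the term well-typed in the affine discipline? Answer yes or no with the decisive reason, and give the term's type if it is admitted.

no — repeated use of c ×2
usage: c (λ-bound): 2, b (λ-bound): 1, d (λ-bound): 1, n (λ-bound): 1
uses in reading order: b, c, c, d, n
typing: well-typed — term : (C -> B) -> ((C -> B) -> B -> A -> B) -> (A -> C) -> A -> A -> B
all disciplines: ordered ✗ | linear ✗ | affine ✗ | relevant ✓ | unrestricted ✓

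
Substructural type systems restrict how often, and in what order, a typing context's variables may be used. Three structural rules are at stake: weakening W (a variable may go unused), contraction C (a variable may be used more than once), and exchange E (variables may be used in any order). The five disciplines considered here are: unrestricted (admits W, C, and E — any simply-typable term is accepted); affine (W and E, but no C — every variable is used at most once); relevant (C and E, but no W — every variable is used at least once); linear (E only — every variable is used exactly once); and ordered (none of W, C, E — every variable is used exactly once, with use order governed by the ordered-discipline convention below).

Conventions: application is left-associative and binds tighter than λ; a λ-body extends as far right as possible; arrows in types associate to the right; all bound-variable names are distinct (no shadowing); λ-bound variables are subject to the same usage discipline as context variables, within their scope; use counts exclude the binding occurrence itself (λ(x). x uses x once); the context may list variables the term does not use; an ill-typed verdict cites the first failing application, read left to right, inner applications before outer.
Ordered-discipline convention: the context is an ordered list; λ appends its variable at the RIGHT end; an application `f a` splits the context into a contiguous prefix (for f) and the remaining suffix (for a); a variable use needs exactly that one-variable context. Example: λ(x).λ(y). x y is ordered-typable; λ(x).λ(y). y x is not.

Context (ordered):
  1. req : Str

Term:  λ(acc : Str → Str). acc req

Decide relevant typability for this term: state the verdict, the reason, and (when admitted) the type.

yes — every one of req, acc appears; term : (Str → Str) → Str
use counts: req: 1; acc (λ-bound): 1
left-to-right use order: acc, req
typing: well-typed — term : (Str → Str) → Str
all disciplines: ordered ✗ | linear ✓ | affine ✓ | relevant ✓ | unrestricted ✓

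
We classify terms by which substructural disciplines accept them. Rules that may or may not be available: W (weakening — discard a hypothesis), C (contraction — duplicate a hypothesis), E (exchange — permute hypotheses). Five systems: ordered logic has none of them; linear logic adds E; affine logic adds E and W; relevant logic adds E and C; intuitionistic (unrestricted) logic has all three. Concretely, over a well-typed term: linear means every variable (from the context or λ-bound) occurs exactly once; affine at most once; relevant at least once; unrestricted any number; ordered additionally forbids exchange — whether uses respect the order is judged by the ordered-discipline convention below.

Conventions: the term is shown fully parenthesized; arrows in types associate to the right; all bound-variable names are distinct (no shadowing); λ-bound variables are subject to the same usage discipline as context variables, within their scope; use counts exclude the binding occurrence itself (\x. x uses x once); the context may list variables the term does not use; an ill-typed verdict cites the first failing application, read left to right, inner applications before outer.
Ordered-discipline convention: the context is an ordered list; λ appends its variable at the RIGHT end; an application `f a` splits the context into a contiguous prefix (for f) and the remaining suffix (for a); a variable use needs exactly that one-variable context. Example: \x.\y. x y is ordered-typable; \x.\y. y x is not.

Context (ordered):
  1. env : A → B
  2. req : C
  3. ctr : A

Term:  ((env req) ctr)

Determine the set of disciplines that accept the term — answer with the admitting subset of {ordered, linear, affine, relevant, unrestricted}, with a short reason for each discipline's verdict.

admitting disciplines: none
usage: env: 1; req: 1; ctr: 1
left-to-right use order: env, req, ctr
typing: ill-typed: argument of type C where A is required
ordered: ✗, the type mismatch rejects it
linear: ✗, not simply typable
affine: ✗, fails simple typing
relevant: ✗, a type mismatch blocks all five
unrestricted: ✗, the type mismatch rejects it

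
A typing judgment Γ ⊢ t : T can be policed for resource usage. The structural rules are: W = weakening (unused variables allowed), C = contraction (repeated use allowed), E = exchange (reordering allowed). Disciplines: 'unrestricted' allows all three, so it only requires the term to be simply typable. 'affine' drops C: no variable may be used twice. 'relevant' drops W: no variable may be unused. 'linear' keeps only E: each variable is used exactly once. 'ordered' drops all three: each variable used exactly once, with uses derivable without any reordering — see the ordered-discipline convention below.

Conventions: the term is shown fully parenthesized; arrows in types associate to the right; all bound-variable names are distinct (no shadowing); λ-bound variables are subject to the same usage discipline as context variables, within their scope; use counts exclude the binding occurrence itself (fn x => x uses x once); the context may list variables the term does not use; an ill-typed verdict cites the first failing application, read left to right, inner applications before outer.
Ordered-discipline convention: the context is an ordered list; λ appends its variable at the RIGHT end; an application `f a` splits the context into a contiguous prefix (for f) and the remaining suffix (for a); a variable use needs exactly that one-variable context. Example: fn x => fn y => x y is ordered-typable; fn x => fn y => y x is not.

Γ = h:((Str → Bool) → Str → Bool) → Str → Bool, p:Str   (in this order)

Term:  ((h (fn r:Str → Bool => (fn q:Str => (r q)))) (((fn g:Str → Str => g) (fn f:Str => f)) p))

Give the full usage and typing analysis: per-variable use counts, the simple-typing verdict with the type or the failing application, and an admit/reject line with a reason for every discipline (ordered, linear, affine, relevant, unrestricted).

use counts: h ×1, p ×1, r [bound] ×1, q [bound] ×1, g [bound] ×1, f [bound] ×1
left-to-right use order: h, r, q, g, f, p
typing: the term checks, with type Bool
ordered: ✓, one use each (h, p, r, q, g, f); ordered split holds
linear: ✓, h, p, r, q, g, f: one use apiece
affine: ✓, no duplicate uses among h, p, r, q, g, f
relevant: ✓, none of h, p, r, q, g, f goes unused
unrestricted: ✓, simply typable at Bool; W, C, E all held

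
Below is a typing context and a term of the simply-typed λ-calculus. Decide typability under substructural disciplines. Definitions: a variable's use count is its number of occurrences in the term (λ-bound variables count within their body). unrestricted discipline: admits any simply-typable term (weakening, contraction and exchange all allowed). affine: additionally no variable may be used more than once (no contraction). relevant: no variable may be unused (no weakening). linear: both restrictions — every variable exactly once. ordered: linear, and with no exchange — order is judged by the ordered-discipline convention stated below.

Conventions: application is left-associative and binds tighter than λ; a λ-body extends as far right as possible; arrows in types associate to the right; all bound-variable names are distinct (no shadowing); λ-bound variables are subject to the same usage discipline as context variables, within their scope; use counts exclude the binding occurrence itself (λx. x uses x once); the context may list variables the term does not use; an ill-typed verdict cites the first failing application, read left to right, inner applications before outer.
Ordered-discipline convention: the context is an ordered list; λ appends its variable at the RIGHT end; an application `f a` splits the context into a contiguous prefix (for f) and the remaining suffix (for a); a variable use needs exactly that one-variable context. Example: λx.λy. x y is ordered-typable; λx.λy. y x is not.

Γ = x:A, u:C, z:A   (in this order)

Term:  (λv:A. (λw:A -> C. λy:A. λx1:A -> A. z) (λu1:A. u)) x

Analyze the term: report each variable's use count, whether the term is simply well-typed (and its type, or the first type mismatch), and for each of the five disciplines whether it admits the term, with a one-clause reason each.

usage: x: 1×, u: 1×, z: 1×, v [bound]: 0×, w [bound]: 0×, y [bound]: 0×, x1 [bound]: 0×, u1 [bound]: 0×
left-to-right use order: z, u, x
typing: the term checks, with type A -> (A -> A) -> A
ordered ✗ (needs weakening: v, w, y, x1, u1 unused)
linear ✗ (needs weakening: v, w, y, x1, u1 unused)
affine ✓ (x, u, z, v, w, y, x1, u1: no repeats, contraction unneeded)
relevant ✗ (needs weakening: v, w, y, x1, u1 unused)
unrestricted ✓ (typability at A -> (A -> A) -> A is all that's needed)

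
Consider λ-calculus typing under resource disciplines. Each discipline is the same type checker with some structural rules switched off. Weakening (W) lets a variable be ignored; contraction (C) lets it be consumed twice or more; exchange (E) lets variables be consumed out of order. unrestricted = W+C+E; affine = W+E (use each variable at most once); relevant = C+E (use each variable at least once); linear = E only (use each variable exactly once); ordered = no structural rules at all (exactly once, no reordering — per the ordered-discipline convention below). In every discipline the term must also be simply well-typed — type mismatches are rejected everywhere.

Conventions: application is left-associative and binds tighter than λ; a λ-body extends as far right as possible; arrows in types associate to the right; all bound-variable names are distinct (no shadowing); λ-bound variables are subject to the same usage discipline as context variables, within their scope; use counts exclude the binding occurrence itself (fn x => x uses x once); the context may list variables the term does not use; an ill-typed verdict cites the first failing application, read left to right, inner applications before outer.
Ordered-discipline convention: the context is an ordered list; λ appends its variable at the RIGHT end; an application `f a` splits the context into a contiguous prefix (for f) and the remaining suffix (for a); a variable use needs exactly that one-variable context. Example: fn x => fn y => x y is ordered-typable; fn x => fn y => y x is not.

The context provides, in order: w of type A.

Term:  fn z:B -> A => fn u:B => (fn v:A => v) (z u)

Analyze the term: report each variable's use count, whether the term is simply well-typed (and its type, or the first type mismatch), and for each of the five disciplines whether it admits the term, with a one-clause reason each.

usage: w=0; z (λ-bound)=1; u (λ-bound)=1; v (λ-bound)=1
use order (left to right): v, z, u
typing: ✓ — (B -> A) -> B -> A
ordered: ✗ — unused: w — weakening required
linear: ✗ — unused: w — weakening required
affine: ✓ — w, z, u, v: no repeats, contraction unneeded
relevant: ✗ — unused: w — weakening required
unrestricted: ✓ — well-typed at (B -> A) -> B -> A; no restrictions here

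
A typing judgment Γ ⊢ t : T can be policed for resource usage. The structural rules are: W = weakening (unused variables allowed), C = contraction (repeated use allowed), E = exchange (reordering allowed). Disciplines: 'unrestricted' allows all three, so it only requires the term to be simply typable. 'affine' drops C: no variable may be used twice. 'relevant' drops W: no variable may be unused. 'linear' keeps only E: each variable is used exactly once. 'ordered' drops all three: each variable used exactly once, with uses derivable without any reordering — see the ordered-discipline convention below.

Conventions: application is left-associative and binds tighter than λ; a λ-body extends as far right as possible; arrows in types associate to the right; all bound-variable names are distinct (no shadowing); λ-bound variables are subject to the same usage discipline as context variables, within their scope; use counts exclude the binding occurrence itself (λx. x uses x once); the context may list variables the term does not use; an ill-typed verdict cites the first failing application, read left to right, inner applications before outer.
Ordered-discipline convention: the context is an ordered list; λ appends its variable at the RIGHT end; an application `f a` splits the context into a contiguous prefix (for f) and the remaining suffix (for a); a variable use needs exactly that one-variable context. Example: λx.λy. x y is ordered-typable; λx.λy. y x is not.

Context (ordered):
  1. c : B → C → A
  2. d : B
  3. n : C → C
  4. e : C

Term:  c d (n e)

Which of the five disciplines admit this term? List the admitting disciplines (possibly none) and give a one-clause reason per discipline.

admitting disciplines: ordered, linear, affine, relevant, unrestricted
variable uses: c ×1; d ×1; n ×1; e ×1
use order (left to right): c, d, n, e
typing: the term checks, with type A
ordered: ✓, c, d, n, e: once each, no exchange needed
linear: ✓, single use per variable (c, d, n, e)
affine: ✓, c, d, n, e: no repeats, contraction unneeded
relevant: ✓, every one of c, d, n, e appears
unrestricted: ✓, typability at A is all that's needed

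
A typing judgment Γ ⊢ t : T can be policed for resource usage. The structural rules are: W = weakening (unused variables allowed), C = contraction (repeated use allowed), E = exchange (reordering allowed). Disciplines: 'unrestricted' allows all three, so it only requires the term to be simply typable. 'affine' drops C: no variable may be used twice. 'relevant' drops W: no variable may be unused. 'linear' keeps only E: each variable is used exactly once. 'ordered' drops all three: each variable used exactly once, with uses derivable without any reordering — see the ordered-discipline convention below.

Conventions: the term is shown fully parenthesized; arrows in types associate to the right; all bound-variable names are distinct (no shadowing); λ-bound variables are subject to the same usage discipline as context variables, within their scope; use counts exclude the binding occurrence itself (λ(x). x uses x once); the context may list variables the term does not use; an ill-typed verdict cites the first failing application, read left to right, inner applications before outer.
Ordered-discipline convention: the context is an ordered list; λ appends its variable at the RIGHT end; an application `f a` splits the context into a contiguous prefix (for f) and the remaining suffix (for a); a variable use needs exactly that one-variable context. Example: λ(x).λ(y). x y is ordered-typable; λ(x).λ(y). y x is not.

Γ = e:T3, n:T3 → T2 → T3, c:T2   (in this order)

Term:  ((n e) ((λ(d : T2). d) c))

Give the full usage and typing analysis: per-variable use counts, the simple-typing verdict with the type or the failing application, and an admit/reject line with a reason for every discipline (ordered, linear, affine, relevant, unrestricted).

use counts: e: 1, n: 1, c: 1, d [bound]: 1
uses in reading order: n, e, d, c
typing: well-typed — term : T3
ordered: ✗ — no ordered split (uses run n, e, d, c)
linear: ✓ — exactly-once usage across e, n, c, d
affine: ✓ — none of e, n, c, d used more than once
relevant: ✓ — e, n, c, d: all used, weakening unneeded
unrestricted: ✓ — well-typed at T3; no restrictions here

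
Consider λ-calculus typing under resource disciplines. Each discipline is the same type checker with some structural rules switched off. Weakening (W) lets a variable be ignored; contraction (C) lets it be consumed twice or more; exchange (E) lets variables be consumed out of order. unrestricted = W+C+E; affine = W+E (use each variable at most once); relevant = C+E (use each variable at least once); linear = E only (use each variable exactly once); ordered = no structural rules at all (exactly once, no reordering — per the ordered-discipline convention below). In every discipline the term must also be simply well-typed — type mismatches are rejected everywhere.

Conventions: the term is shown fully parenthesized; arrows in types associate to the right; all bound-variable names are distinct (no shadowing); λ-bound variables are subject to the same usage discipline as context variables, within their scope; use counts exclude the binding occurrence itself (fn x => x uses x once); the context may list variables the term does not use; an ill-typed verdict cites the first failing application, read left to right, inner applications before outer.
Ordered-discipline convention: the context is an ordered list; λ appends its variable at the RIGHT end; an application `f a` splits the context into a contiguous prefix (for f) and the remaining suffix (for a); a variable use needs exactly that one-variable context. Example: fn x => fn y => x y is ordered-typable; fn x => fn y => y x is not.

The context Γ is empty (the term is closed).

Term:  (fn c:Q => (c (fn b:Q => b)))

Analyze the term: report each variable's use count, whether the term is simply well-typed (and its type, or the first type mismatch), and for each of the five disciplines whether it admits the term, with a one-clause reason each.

counts: c [bound]: 1; b [bound]: 1
uses in reading order: c, b
typing: ill-typed: non-function type Q applied to an argument
ordered: ✗ — fails simple typing
linear: ✗ — a type mismatch blocks all five
affine: ✗ — the type mismatch rejects it
relevant: ✗ — not simply typable
unrestricted: ✗ — fails simple typing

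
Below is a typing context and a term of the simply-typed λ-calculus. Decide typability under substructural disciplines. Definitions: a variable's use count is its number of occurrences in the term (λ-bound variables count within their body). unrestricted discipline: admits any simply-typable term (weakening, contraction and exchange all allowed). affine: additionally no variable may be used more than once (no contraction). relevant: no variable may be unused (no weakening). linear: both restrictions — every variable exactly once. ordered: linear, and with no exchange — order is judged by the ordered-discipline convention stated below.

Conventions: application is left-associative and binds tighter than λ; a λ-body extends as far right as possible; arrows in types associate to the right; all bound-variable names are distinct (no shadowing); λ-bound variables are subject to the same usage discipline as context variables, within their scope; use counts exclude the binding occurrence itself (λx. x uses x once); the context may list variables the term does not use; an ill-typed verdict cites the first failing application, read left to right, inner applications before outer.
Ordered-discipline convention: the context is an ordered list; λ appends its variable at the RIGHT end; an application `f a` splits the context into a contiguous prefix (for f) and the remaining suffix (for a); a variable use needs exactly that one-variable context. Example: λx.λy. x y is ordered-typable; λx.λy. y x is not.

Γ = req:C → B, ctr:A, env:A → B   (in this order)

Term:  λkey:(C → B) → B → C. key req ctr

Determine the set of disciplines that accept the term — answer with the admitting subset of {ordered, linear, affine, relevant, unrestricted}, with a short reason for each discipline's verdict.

accepted by: none
use counts: req ×1, ctr ×1, env ×0, key [bound] ×1
use order (left to right): key, req, ctr
typing: ill-typed: argument of type A where B is required
ordered: ✗ — fails simple typing
linear: ✗ — a type mismatch blocks all five
affine: ✗ — the type mismatch rejects it
relevant: ✗ — not simply typable
unrestricted: ✗ — fails simple typing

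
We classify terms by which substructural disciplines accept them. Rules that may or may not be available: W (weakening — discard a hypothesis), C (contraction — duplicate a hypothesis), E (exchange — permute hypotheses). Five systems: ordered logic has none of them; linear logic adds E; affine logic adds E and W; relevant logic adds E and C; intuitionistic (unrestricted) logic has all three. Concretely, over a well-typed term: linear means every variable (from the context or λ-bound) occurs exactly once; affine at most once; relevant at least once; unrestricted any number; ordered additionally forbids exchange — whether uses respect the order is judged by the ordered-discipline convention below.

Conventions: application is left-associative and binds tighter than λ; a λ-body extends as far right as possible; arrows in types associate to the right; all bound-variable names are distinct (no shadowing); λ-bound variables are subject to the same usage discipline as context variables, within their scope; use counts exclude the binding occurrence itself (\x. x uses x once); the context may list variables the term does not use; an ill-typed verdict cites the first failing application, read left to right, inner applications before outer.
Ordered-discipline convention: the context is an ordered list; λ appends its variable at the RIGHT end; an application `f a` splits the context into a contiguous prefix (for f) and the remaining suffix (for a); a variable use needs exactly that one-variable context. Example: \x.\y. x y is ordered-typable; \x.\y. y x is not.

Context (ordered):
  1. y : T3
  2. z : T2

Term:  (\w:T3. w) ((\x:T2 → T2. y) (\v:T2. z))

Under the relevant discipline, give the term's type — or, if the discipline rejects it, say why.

not well-typed under relevant — x, v left unused
use counts: y: 1, z: 1, w [bound]: 1, x [bound]: 0, v [bound]: 0
left-to-right use order: w, y, z
typing: well-typed at T3
summary: ordered ✗ · linear ✗ · affine ✓ · relevant ✗ · unrestricted ✓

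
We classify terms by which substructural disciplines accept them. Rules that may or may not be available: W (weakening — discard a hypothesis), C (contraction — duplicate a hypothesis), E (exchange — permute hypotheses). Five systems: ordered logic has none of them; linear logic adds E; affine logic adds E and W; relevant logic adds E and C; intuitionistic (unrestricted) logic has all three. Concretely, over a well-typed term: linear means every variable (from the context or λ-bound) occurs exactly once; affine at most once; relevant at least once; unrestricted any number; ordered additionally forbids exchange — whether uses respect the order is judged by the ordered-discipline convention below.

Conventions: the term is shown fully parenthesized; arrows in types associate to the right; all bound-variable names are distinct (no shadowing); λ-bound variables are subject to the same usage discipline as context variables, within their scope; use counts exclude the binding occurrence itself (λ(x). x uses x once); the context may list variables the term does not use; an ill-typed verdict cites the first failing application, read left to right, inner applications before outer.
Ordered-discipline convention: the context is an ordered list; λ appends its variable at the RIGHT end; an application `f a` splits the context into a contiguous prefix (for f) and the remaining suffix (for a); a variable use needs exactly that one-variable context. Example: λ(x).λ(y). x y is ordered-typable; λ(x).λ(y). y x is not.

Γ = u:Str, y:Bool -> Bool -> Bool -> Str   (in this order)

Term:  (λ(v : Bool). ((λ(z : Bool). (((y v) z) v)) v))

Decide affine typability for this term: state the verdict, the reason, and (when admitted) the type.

no — needs contraction — v ×3
use counts: u=0, y=1, v [bound]=3, z [bound]=1
uses in reading order: y, v, z, v, v
typing: ✓ — Bool -> Str
across the five disciplines: ordered ✗ · linear ✗ · affine ✗ · relevant ✗ · unrestricted ✓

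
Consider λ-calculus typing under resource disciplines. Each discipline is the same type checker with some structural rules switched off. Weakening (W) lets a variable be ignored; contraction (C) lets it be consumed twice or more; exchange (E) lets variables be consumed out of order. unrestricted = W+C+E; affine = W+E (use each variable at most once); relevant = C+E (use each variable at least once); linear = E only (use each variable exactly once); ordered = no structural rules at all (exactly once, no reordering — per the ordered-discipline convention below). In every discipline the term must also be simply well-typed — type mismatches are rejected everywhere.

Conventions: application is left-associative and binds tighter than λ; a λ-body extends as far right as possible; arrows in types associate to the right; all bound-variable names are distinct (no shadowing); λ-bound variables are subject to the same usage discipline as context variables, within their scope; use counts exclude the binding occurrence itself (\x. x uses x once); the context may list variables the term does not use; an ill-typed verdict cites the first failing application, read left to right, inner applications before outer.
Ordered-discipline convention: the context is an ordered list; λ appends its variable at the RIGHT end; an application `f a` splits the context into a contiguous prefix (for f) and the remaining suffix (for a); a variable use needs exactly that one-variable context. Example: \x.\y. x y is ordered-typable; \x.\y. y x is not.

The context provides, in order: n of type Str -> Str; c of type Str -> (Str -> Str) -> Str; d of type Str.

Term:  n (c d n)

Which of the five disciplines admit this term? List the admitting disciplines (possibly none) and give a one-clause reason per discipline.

admitted by: relevant, unrestricted
counts: n=2; c=1; d=1
uses in reading order: n, c, d, n
typing: well-typed at Str
ordered ✗ (uses contraction: n ×2)
linear ✗ (uses contraction: n ×2)
affine ✗ (uses contraction: n ×2)
relevant ✓ (every one of n, c, d appears)
unrestricted ✓ (well-typed at Str; no restrictions here)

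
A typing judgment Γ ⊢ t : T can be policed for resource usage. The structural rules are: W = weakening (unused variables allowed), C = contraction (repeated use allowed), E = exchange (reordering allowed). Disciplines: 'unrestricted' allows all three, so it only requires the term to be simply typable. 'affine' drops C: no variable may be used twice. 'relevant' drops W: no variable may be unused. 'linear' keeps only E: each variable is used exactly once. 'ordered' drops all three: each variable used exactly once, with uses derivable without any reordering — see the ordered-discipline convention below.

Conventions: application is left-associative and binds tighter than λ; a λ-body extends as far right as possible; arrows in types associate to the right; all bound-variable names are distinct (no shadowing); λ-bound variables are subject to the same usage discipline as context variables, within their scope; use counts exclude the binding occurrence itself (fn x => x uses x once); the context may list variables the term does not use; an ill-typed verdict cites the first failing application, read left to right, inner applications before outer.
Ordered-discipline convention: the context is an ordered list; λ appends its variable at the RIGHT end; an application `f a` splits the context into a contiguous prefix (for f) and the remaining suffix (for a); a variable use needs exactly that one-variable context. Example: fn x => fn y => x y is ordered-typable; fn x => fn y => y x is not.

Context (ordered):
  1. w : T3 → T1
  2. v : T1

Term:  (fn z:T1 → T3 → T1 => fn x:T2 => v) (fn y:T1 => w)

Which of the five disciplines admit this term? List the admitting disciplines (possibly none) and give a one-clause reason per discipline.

admitting disciplines: affine, unrestricted
usage: w: 1, v: 1, z (bound): 0, x (bound): 0, y (bound): 0
left-to-right use order: v, w
typing: well-typed at T2 → T1
ordered: ✗ — unused: z, x, y — weakening required
linear: ✗ — unused: z, x, y — weakening required
affine: ✓ — no duplicate uses among w, v, z, x, y
relevant: ✗ — unused: z, x, y — weakening required
unrestricted: ✓ — simply typable at T2 → T1; W, C, E all held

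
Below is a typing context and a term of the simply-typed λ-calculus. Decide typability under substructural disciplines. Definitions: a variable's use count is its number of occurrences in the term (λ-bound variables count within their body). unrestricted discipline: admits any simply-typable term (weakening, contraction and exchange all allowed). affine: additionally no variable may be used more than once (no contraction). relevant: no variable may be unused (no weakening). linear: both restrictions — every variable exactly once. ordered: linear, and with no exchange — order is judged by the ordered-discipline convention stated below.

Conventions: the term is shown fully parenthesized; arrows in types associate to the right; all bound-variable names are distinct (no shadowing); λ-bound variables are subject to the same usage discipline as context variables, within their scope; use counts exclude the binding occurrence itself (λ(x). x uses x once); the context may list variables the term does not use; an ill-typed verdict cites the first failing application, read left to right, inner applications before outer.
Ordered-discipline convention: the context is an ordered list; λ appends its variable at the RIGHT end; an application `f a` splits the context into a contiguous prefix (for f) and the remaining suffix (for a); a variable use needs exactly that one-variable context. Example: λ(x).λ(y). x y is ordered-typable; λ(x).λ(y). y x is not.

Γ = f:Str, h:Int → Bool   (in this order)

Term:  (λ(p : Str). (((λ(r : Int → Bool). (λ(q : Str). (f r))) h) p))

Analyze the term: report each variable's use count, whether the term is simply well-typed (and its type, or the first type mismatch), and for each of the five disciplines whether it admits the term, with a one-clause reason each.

use counts: f: 1×, h: 1×, p [bound]: 1×, r [bound]: 1×, q [bound]: 0×
left-to-right use order: f, r, h, p
typing: ill-typed: non-arrow in function slot: Str
ordered: ✗, the type mismatch rejects it
linear: ✗, not simply typable
affine: ✗, fails simple typing
relevant: ✗, a type mismatch blocks all five
unrestricted: ✗, the type mismatch rejects it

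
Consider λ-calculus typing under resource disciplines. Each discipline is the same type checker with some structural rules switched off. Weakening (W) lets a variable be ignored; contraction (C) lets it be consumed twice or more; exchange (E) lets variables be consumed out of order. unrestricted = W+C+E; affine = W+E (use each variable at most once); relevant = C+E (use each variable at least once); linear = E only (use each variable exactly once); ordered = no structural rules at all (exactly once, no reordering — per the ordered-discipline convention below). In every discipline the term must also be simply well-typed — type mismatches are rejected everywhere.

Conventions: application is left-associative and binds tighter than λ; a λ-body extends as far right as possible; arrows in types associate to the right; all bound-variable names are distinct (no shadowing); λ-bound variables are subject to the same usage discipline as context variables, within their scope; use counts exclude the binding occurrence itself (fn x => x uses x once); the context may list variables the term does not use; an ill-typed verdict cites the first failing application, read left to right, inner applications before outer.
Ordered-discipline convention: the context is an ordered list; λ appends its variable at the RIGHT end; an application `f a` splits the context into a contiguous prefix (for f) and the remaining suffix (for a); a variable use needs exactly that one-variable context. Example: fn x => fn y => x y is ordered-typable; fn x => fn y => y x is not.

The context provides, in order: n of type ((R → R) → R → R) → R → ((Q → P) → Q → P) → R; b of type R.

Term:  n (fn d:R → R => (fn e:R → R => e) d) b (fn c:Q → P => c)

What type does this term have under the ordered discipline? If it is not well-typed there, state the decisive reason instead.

term : R
use counts: n: 1, b: 1, d [bound]: 1, e [bound]: 1, c [bound]: 1
left-to-right use order: n, e, d, b, c
typing: well-typed at R
across the five disciplines: ordered ✓, linear ✓, affine ✓, relevant ✓, unrestricted ✓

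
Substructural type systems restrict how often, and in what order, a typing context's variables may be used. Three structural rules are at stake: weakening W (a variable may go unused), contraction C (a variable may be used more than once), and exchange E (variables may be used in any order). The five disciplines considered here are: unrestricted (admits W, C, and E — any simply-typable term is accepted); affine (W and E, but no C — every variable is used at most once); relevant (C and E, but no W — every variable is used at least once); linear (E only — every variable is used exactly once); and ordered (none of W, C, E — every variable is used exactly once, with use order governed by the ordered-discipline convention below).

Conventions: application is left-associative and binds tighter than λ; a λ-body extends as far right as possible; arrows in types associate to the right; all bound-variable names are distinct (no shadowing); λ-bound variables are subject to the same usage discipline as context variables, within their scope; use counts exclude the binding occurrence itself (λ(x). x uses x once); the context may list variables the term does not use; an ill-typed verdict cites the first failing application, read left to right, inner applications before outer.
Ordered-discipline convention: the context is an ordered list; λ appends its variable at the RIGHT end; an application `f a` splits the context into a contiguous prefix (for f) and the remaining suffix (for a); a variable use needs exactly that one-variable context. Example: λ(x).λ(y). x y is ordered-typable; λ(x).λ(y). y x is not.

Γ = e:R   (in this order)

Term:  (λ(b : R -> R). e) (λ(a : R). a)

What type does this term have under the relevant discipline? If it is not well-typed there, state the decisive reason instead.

not well-typed under relevant — unused: b — weakening required
usage: e=1; b (bound)=0; a (bound)=1
order of uses: e, a
typing: well-typed — term : R
all disciplines: ordered ✗ · linear ✗ · affine ✓ · relevant ✗ · unrestricted ✓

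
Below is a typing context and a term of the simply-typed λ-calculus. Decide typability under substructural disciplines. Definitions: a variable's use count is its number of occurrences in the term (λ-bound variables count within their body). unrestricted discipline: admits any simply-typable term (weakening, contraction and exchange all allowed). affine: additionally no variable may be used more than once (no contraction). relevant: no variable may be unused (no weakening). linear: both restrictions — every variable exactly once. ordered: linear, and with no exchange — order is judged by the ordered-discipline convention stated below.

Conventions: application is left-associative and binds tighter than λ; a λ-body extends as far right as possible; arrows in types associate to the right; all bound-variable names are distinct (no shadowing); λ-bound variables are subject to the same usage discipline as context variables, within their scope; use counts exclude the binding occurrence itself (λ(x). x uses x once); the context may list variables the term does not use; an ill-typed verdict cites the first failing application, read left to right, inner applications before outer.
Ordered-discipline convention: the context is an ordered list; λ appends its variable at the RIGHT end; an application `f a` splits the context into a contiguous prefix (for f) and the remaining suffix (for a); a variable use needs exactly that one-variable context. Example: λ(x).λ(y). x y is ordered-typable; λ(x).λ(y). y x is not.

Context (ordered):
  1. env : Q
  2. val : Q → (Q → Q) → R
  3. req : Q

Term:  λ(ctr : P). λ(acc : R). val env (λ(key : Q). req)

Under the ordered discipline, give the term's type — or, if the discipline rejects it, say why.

not well-typed under ordered — unused: ctr, acc, key — weakening required
variable uses: env: 1, val: 1, req: 1, ctr (λ-bound): 0, acc (λ-bound): 0, key (λ-bound): 0
left-to-right use order: val, env, req
typing: ✓ — P → R → R
all disciplines: ordered ✗, linear ✗, affine ✓, relevant ✗, unrestricted ✓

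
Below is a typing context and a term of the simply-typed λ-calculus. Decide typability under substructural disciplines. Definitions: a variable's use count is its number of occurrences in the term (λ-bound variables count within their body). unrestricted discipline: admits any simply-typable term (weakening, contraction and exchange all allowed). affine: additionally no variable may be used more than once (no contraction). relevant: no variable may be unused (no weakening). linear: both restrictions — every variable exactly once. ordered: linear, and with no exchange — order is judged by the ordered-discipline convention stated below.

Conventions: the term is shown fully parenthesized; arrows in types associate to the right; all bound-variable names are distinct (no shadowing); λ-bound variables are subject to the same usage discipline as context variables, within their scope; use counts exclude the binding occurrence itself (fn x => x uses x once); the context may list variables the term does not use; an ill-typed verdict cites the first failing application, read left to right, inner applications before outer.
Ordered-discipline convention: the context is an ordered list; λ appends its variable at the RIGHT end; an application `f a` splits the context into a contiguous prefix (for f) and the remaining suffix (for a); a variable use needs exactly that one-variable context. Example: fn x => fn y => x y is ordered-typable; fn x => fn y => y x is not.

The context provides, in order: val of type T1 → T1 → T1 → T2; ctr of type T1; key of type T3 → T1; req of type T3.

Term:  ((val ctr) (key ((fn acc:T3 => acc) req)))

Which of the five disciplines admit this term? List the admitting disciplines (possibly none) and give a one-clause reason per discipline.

admitted in: ordered, linear, affine, relevant, unrestricted
use counts: val ×1; ctr ×1; key ×1; req ×1; acc (bound) ×1
use order (left to right): val, ctr, key, acc, req
typing: well-typed at T1 → T2
ordered: ✓ — single-use (val, ctr, key, req, acc), ordered derivation ok
linear: ✓ — each of val, ctr, key, req, acc used exactly once
affine: ✓ — no duplicate uses among val, ctr, key, req, acc
relevant: ✓ — at least one use each (val, ctr, key, req, acc)
unrestricted: ✓ — typability at T1 → T2 is all that's needed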